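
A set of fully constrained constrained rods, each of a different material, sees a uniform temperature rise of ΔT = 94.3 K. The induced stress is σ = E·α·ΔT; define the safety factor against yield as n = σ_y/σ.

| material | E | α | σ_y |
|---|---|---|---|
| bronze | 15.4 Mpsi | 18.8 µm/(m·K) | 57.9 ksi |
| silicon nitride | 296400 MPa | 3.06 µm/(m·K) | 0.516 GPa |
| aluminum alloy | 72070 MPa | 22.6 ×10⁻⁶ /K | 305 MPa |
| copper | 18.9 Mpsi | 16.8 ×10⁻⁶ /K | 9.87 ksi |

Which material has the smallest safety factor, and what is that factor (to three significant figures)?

copper, n = 0.330

In consistent units (E in GPa, α in ×10⁻⁶/K, σ_y in MPa):
  bronze: E = 106.2, α = 18.8, σ_y = 399.2 → σ = 188 MPa, n = 2.12
  silicon nitride: E = 296.4, α = 3.06, σ_y = 516.0 → σ = 85.5 MPa, n = 6.03
  aluminum alloy: E = 72.07, α = 22.6, σ_y = 305.0 → σ = 154 MPa, n = 1.99
  copper: E = 130.3, α = 16.8, σ_y = 68.05 → σ = 206 MPa, n = 0.330
The minimum is copper at n = 0.330.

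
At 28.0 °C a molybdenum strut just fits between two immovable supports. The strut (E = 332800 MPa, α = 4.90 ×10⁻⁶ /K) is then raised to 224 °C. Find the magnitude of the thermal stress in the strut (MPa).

E = 332800 MPa = 332.8 GPa.
ΔT = 196.0 K. Constrained thermal stress σ = E·α·ΔT = 332.8×10³ MPa × 4.90×10⁻⁶ × 196.0 = 320 MPa (compressive).

320 MPa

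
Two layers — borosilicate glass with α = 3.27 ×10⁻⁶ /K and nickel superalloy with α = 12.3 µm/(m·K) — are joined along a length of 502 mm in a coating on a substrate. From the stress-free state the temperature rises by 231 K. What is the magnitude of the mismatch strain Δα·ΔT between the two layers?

2.09×10⁻³

Δα = |3.27 − 12.3|×10⁻⁶/K = 9.03×10⁻⁶/K.
Mismatch strain = Δα·ΔT = 9.03×10⁻⁶ × 231.0 = 2.09×10⁻³.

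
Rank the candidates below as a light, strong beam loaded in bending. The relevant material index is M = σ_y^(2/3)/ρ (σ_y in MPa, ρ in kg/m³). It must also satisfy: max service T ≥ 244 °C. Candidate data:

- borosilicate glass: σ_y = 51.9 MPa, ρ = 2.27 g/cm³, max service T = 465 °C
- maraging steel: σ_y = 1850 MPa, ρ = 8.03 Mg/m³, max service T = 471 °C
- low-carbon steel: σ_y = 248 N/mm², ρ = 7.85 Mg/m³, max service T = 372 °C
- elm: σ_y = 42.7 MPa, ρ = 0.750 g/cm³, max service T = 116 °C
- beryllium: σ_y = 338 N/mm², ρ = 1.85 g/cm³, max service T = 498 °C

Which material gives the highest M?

beryllium

Screen on constraints: max service T ≥ 244 °C. Survivors: borosilicate glass, maraging steel, low-carbon steel, beryllium.
Putting every candidate on a common basis:
  borosilicate glass: σ_y = 51.90 MPa, ρ = 2270 kg/m³
  maraging steel: σ_y = 1850 MPa, ρ = 8030 kg/m³
  low-carbon steel: σ_y = 248.0 MPa, ρ = 7850 kg/m³
  beryllium: σ_y = 338.0 MPa, ρ = 1850 kg/m³
  beryllium: M = 26.2×10⁻³
  maraging steel: M = 18.8×10⁻³
  borosilicate glass: M = 6.13×10⁻³
  low-carbon steel: M = 5.03×10⁻³
Beryllium has the largest M.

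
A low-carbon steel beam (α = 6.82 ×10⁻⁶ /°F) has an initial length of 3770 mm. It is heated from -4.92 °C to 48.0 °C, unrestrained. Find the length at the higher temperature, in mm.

Convert α: 6.82×10⁻⁶/°F × (9/5) = 12.3×10⁻⁶/K.
ΔT = 48.0 − (-4.92) = 52.92 K.
ΔL = α·L₀·ΔT = 12.3×10⁻⁶ × 3770 mm × 52.92 K = 2.45 mm.
L = L₀ + ΔL = 3770 + 2.45 = 3772.4 mm.

3772.4 mm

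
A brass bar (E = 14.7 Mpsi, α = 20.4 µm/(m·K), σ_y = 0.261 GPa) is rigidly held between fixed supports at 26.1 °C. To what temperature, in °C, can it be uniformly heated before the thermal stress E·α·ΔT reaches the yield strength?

E = 14.7 Mpsi = 101.4 GPa.
σ_y = 0.261 GPa = 261.0 MPa.
E·α·ΔT = 261.0 MPa ⇒ ΔT = 261.0 / (101.4×10³ × 20.4×10⁻⁶) = 126.2 K.
T = 26.1 + 126.2 = 152.3 °C.

152 °C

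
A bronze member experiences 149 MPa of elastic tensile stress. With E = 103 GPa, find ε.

1.45×10⁻³

ε = σ/E = 149 / 103000 = 1.45×10⁻³.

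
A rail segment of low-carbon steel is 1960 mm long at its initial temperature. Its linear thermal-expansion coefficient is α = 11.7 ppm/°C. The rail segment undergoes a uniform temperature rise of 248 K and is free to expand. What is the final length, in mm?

ΔL = α·L₀·ΔT = 11.7×10⁻⁶ × 1960 mm × 248.0 K = 5.69 mm.
L = L₀ + ΔL = 1960 + 5.69 = 1965.7 mm.

1965.7 mm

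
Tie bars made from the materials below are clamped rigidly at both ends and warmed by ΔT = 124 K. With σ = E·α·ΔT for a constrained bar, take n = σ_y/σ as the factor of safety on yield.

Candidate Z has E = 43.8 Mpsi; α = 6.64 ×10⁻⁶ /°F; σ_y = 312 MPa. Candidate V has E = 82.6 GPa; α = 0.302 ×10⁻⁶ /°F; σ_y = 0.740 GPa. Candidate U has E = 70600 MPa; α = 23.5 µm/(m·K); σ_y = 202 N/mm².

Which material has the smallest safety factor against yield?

With everything in SI (GPa, ×10⁻⁶/K, MPa):
  candidate Z: E = 302.0, α = 12.0, σ_y = 312.0 → σ = 448 MPa, n = 0.697
  candidate V: E = 82.60, α = 0.544, σ_y = 740.0 → σ = 5.57 MPa, n = 133
  candidate U: E = 70.60, α = 23.5, σ_y = 202.0 → σ = 206 MPa, n = 0.982
Smallest n: candidate Z with n = 0.697.

candidate Z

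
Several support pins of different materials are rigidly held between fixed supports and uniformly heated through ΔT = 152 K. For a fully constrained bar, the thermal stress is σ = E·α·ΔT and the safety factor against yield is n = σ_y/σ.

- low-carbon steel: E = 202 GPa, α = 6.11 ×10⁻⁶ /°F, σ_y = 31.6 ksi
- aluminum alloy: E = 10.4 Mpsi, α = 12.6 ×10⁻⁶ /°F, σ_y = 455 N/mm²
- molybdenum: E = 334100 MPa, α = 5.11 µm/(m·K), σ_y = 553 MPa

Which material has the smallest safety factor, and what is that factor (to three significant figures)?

low-carbon steel, n = 0.645

Converting E to GPa, α to ×10⁻⁶/K, σ_y to MPa, then σ and n for each:
  low-carbon steel: E = 202.0, α = 11.0, σ_y = 217.9 → σ = 338 MPa, n = 0.645
  aluminum alloy: E = 71.71, α = 22.7, σ_y = 455.0 → σ = 247 MPa, n = 1.84
  molybdenum: E = 334.1, α = 5.11, σ_y = 553.0 → σ = 260 MPa, n = 2.13
The minimum is low-carbon steel at n = 0.645.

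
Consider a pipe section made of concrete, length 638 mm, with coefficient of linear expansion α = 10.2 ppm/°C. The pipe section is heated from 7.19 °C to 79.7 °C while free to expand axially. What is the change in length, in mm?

0.472 mm

ΔT = 79.7 − 7.19 = 72.51 K.
ΔL = α·L₀·ΔT = 10.2×10⁻⁶ × 638 mm × 72.51 K = 0.472 mm.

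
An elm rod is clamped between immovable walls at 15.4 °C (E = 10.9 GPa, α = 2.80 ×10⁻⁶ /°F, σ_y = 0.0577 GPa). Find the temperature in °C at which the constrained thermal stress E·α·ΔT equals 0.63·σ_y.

677 °C

α = 2.80×10⁻⁶/°F × 9/5 = 5.04×10⁻⁶/K.
σ_y = 0.0577 GPa = 57.70 MPa.
E·α·ΔT = 36.35 MPa ⇒ ΔT = 36.35 / (10.90×10³ × 5.04×10⁻⁶) = 661.7 K.
T = 15.4 + 661.7 = 677.1 °C.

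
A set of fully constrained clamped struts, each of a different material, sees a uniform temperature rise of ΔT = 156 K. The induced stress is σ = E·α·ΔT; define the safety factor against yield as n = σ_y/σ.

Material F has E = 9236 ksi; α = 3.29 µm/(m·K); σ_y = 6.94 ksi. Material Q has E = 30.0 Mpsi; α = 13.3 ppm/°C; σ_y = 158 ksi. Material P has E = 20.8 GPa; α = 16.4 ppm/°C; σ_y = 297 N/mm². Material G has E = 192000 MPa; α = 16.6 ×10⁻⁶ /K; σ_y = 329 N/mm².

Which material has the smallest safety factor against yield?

material G

In consistent units (E in GPa, α in ×10⁻⁶/K, σ_y in MPa):
  material F: E = 63.68, α = 3.29, σ_y = 47.85 → σ = 32.7 MPa, n = 1.46
  material Q: E = 206.8, α = 13.3, σ_y = 1089 → σ = 429 MPa, n = 2.54
  material P: E = 20.80, α = 16.4, σ_y = 297.0 → σ = 53.2 MPa, n = 5.58
  material G: E = 192.0, α = 16.6, σ_y = 329.0 → σ = 497 MPa, n = 0.662
Smallest n: material G with n = 0.662.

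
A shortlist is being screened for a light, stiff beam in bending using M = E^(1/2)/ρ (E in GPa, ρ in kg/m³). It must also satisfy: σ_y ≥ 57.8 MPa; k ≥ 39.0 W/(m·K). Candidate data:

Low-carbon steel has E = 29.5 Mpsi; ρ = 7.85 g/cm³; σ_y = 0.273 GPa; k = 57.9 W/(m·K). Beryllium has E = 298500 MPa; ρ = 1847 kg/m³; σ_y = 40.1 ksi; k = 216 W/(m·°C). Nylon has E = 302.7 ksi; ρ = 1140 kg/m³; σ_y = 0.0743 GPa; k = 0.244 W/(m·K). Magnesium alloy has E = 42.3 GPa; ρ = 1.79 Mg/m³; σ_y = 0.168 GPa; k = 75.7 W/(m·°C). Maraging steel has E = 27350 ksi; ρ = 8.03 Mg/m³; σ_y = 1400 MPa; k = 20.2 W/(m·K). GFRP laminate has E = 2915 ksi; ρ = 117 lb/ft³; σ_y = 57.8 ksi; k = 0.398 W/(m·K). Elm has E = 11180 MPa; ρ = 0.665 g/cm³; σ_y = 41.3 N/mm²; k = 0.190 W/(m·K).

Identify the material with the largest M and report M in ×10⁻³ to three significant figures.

beryllium, M = 9.35×10⁻³

Screen on constraints: σ_y ≥ 57.8 MPa; k ≥ 39.0 W/(m·K). Survivors: low-carbon steel, beryllium, magnesium alloy.
After converting to SI:
  low-carbon steel: E = 203.4 GPa, ρ = 7850 kg/m³
  beryllium: E = 298.5 GPa, ρ = 1847 kg/m³
  magnesium alloy: E = 42.30 GPa, ρ = 1790 kg/m³
  beryllium: M = 9.35×10⁻³
  magnesium alloy: M = 3.63×10⁻³
  low-carbon steel: M = 1.82×10⁻³
The maximum is for beryllium.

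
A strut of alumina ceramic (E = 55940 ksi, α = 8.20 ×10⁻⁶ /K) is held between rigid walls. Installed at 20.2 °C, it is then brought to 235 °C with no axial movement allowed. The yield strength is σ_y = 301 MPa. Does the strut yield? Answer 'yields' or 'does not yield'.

yields

E = 55940 ksi = 385.7 GPa.
ΔT = 214.8 K. Constrained thermal stress σ = E·α·ΔT = 385.7×10³ MPa × 8.20×10⁻⁶ × 214.8 = 679 MPa (compressive).
Compare to σ_y = 301 MPa: σ ≥ σ_y, so it yields.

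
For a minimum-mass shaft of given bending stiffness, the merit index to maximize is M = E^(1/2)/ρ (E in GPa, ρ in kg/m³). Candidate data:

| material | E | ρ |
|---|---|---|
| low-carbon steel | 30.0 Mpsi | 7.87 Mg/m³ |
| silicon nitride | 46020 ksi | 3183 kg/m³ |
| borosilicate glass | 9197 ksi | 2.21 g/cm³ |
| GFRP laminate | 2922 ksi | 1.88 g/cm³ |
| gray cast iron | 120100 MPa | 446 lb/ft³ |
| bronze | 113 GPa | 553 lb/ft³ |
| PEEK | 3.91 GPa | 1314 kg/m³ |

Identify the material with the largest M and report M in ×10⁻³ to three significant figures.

Putting every candidate on a common basis:
  low-carbon steel: E = 206.8 GPa, ρ = 7870 kg/m³
  silicon nitride: E = 317.3 GPa, ρ = 3183 kg/m³
  borosilicate glass: E = 63.41 GPa, ρ = 2210 kg/m³
  GFRP laminate: E = 20.15 GPa, ρ = 1880 kg/m³
  gray cast iron: E = 120.1 GPa, ρ = 7144 kg/m³
  bronze: E = 113.0 GPa, ρ = 8858 kg/m³
  PEEK: E = 3.910 GPa, ρ = 1314 kg/m³
  silicon nitride: M = 5.60×10⁻³
  borosilicate glass: M = 3.60×10⁻³
  GFRP laminate: M = 2.39×10⁻³
  low-carbon steel: M = 1.83×10⁻³
  gray cast iron: M = 1.53×10⁻³
  PEEK: M = 1.50×10⁻³
  bronze: M = 1.20×10⁻³
The maximum is for silicon nitride.

silicon nitride, M = 5.60×10⁻³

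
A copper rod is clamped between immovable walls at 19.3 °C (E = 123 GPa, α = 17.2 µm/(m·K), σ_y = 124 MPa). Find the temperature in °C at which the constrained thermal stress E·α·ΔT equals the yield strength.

E·α·ΔT = 124.0 MPa ⇒ ΔT = 124.0 / (123.0×10³ × 17.2×10⁻⁶) = 58.61 K.
T = 19.3 + 58.61 = 77.91 °C.

77.9 °C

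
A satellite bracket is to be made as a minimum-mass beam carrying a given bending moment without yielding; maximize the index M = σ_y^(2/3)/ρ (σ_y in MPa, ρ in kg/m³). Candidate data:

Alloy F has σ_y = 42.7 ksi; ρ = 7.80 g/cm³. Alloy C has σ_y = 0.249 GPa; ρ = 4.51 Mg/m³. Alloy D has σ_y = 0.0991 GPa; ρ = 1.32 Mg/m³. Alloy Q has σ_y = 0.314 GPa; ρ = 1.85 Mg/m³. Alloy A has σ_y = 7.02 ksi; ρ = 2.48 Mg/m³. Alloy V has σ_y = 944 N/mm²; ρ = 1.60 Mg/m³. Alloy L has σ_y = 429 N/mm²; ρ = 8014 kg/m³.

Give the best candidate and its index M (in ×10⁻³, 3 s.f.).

alloy V, M = 60.1×10⁻³

Convert each candidate to consistent units, then evaluate M:
  alloy F: σ_y = 294.4 MPa, ρ = 7800 kg/m³
  alloy C: σ_y = 249.0 MPa, ρ = 4510 kg/m³
  alloy D: σ_y = 99.10 MPa, ρ = 1320 kg/m³
  alloy Q: σ_y = 314.0 MPa, ρ = 1850 kg/m³
  alloy A: σ_y = 48.40 MPa, ρ = 2480 kg/m³
  alloy V: σ_y = 944.0 MPa, ρ = 1600 kg/m³
  alloy L: σ_y = 429.0 MPa, ρ = 8014 kg/m³
  alloy V: M = 60.1×10⁻³
  alloy Q: M = 25.0×10⁻³
  alloy D: M = 16.2×10⁻³
  alloy C: M = 8.78×10⁻³
  alloy L: M = 7.10×10⁻³
  alloy F: M = 5.67×10⁻³
  alloy A: M = 5.36×10⁻³
The maximum is for alloy V.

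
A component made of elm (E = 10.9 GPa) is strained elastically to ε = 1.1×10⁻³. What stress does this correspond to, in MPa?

σ = E·ε = 10900 MPa × 1.1×10⁻³ = 12.0 MPa.

12.0 MPa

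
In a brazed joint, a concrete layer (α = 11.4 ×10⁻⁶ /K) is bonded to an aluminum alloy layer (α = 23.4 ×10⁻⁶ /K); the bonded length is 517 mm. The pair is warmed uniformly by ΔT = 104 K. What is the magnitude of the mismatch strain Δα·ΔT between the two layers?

1.25×10⁻³

Δα = |11.4 − 23.4|×10⁻⁶/K = 12.0×10⁻⁶/K.
Mismatch strain = Δα·ΔT = 12.0×10⁻⁶ × 104.0 = 1.25×10⁻³.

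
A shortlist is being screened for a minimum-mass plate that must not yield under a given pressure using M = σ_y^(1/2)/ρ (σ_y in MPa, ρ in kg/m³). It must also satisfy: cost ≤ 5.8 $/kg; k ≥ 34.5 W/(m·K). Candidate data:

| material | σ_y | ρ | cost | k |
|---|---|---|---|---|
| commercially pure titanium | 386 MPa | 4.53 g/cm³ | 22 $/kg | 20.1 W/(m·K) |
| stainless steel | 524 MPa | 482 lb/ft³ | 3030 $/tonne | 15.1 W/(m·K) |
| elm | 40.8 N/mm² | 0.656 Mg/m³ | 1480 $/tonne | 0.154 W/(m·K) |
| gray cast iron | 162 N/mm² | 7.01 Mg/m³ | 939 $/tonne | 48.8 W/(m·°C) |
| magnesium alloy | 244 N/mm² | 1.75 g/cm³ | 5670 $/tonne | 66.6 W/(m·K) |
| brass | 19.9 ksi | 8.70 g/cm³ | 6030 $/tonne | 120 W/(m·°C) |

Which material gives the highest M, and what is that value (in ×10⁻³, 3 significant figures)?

magnesium alloy, M = 8.93×10⁻³

Screen on constraints: cost ≤ 5.8 $/kg; k ≥ 34.5 W/(m·K). Survivors: gray cast iron, magnesium alloy.
Putting every candidate on a common basis:
  gray cast iron: σ_y = 162.0 MPa, ρ = 7010 kg/m³
  magnesium alloy: σ_y = 244.0 MPa, ρ = 1750 kg/m³
  magnesium alloy: M = 8.93×10⁻³
  gray cast iron: M = 1.82×10⁻³
Highest index: magnesium alloy.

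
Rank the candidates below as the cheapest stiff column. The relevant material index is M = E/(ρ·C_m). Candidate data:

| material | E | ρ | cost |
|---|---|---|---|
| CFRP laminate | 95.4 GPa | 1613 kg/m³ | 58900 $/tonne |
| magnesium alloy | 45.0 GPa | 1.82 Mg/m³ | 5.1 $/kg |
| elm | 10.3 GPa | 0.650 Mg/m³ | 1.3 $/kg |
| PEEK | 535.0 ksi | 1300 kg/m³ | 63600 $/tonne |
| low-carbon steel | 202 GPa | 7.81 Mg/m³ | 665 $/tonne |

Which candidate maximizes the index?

low-carbon steel

Convert each candidate to consistent units, then evaluate M:
  CFRP laminate: E = 95.40 GPa, ρ = 1613 kg/m³, cost = 58.90 $/kg
  magnesium alloy: E = 45.00 GPa, ρ = 1820 kg/m³, cost = 5.100 $/kg
  elm: E = 10.30 GPa, ρ = 650.0 kg/m³, cost = 1.300 $/kg
  PEEK: E = 3.689 GPa, ρ = 1300 kg/m³, cost = 63.60 $/kg
  low-carbon steel: E = 202.0 GPa, ρ = 7810 kg/m³, cost = 0.6650 $/kg
  low-carbon steel: M = 38.9 MN·m per $
  elm: M = 12.2 MN·m per $
  magnesium alloy: M = 4.85 MN·m per $
  CFRP laminate: M = 1.00 MN·m per $
  PEEK: M = 0.0446 MN·m per $
Highest index: low-carbon steel.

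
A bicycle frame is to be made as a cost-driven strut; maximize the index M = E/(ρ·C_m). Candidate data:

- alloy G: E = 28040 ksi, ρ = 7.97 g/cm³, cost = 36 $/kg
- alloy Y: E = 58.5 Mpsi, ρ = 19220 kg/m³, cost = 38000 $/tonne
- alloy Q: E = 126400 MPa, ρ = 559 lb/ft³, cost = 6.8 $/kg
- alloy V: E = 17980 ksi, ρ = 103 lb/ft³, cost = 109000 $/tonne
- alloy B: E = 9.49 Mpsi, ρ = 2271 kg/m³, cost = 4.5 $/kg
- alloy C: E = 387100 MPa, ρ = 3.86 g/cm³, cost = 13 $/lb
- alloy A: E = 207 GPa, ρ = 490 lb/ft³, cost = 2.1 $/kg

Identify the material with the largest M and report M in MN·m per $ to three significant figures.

alloy A, M = 12.6 MN·m per $

Putting every candidate on a common basis:
  alloy G: E = 193.3 GPa, ρ = 7970 kg/m³, cost = 36.00 $/kg
  alloy Y: E = 403.3 GPa, ρ = 19220 kg/m³, cost = 38.00 $/kg
  alloy Q: E = 126.4 GPa, ρ = 8954 kg/m³, cost = 6.800 $/kg
  alloy V: E = 124.0 GPa, ρ = 1650 kg/m³, cost = 109.0 $/kg
  alloy B: E = 65.43 GPa, ρ = 2271 kg/m³, cost = 4.500 $/kg
  alloy C: E = 387.1 GPa, ρ = 3860 kg/m³, cost = 28.66 $/kg
  alloy A: E = 207.0 GPa, ρ = 7849 kg/m³, cost = 2.100 $/kg
  alloy A: M = 12.6 MN·m per $
  alloy B: M = 6.40 MN·m per $
  alloy C: M = 3.50 MN·m per $
  alloy Q: M = 2.08 MN·m per $
  alloy V: M = 0.689 MN·m per $
  alloy G: M = 0.674 MN·m per $
  alloy Y: M = 0.552 MN·m per $
The maximum is for alloy A.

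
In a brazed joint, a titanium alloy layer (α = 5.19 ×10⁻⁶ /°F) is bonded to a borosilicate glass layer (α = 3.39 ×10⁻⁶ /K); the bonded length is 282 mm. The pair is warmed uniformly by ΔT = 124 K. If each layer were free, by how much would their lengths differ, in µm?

titanium alloy: α = 5.19×10⁻⁶/°F × 9/5 = 9.34×10⁻⁶/K.
Δα = |9.34 − 3.39|×10⁻⁶/K = 5.95×10⁻⁶/K.
ΔL_mismatch = Δα·L·ΔT = 5.95×10⁻⁶ × 282.0 mm × 124.0 K = 208 µm.

208 µm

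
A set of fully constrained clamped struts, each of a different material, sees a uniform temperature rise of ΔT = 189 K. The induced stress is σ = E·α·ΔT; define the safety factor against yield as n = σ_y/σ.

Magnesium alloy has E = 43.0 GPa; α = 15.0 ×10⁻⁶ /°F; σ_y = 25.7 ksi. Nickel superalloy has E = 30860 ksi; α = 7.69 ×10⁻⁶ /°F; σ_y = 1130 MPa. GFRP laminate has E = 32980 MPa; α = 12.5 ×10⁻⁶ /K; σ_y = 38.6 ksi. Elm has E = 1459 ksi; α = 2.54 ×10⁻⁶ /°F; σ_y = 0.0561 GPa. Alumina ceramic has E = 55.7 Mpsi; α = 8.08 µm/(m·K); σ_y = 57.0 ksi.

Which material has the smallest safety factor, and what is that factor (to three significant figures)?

alumina ceramic, n = 0.670

Converting E to GPa, α to ×10⁻⁶/K, σ_y to MPa, then σ and n for each:
  magnesium alloy: E = 43.00, α = 27.0, σ_y = 177.2 → σ = 219 MPa, n = 0.808
  nickel superalloy: E = 212.8, α = 13.8, σ_y = 1130 → σ = 557 MPa, n = 2.03
  GFRP laminate: E = 32.98, α = 12.5, σ_y = 266.1 → σ = 77.9 MPa, n = 3.42
  elm: E = 10.06, α = 4.57, σ_y = 56.10 → σ = 8.69 MPa, n = 6.45
  alumina ceramic: E = 384.0, α = 8.08, σ_y = 393.0 → σ = 586 MPa, n = 0.670
Alumina ceramic has the lowest safety factor, n = 0.670.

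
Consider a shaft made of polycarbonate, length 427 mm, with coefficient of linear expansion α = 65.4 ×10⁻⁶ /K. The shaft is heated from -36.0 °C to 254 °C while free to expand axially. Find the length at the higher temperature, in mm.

ΔT = 254 − (-36.0) = 290.0 K.
ΔL = α·L₀·ΔT = 65.4×10⁻⁶ × 427 mm × 290.0 K = 8.10 mm.
L = L₀ + ΔL = 427 + 8.10 = 435.10 mm.

435.10 mm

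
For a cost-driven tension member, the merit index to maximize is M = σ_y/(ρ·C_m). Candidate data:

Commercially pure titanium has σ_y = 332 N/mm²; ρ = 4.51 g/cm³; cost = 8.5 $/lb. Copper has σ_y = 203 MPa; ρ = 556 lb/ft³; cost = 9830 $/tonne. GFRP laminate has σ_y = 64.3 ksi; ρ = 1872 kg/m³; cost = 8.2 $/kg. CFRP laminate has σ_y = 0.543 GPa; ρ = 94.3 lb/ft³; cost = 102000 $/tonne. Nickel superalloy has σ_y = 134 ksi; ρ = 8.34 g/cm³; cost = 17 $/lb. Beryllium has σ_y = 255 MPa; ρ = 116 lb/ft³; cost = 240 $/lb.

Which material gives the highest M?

GFRP laminate

Convert each candidate to consistent units, then evaluate M:
  commercially pure titanium: σ_y = 332.0 MPa, ρ = 4510 kg/m³, cost = 18.74 $/kg
  copper: σ_y = 203.0 MPa, ρ = 8906 kg/m³, cost = 9.830 $/kg
  GFRP laminate: σ_y = 443.3 MPa, ρ = 1872 kg/m³, cost = 8.200 $/kg
  CFRP laminate: σ_y = 543.0 MPa, ρ = 1511 kg/m³, cost = 102.0 $/kg
  nickel superalloy: σ_y = 923.9 MPa, ρ = 8340 kg/m³, cost = 37.48 $/kg
  beryllium: σ_y = 255.0 MPa, ρ = 1858 kg/m³, cost = 529.1 $/kg
  GFRP laminate: M = 28.9 kN·m per $
  commercially pure titanium: M = 3.93 kN·m per $
  CFRP laminate: M = 3.52 kN·m per $
  nickel superalloy: M = 2.96 kN·m per $
  copper: M = 2.32 kN·m per $
  beryllium: M = 0.259 kN·m per $
The maximum is for GFRP laminate.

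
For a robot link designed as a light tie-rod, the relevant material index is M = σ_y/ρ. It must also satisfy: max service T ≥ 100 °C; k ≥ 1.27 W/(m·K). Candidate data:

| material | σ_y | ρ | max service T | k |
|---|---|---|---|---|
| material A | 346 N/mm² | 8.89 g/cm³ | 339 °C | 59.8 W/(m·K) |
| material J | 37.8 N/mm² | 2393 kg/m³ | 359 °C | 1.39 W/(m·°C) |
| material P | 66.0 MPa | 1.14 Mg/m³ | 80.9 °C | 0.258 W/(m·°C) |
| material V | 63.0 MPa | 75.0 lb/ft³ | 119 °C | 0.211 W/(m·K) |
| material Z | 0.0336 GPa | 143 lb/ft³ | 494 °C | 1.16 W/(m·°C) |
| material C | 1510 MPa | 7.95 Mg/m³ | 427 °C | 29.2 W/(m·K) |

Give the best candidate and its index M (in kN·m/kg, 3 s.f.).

material C, M = 190 kN·m/kg

Screen on constraints: max service T ≥ 100 °C; k ≥ 1.27 W/(m·K). Survivors: material A, material J, material C.
After converting to SI:
  material A: σ_y = 346.0 MPa, ρ = 8890 kg/m³
  material J: σ_y = 37.80 MPa, ρ = 2393 kg/m³
  material C: σ_y = 1510 MPa, ρ = 7950 kg/m³
  material C: M = 190 kN·m/kg
  material A: M = 38.9 kN·m/kg
  material J: M = 15.8 kN·m/kg
Material C has the largest M.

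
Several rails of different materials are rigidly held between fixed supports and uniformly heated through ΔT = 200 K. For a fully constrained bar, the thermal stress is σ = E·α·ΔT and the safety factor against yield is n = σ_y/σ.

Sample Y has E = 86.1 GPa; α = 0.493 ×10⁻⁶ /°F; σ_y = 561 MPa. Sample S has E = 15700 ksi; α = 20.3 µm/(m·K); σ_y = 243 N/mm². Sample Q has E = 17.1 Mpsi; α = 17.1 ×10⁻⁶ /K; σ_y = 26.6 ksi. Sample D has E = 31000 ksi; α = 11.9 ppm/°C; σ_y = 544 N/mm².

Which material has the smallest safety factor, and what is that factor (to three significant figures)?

sample Q, n = 0.455

With everything in SI (GPa, ×10⁻⁶/K, MPa):
  sample Y: E = 86.10, α = 0.887, σ_y = 561.0 → σ = 15.3 MPa, n = 36.7
  sample S: E = 108.2, α = 20.3, σ_y = 243.0 → σ = 439 MPa, n = 0.553
  sample Q: E = 117.9, α = 17.1, σ_y = 183.4 → σ = 403 MPa, n = 0.455
  sample D: E = 213.7, α = 11.9, σ_y = 544.0 → σ = 509 MPa, n = 1.07
Sample Q has the lowest safety factor, n = 0.455.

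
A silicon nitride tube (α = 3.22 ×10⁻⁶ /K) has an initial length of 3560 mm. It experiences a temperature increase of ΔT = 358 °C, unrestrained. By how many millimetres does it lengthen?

4.10 mm

ΔL = α·L₀·ΔT = 3.22×10⁻⁶ × 3560 mm × 358.0 K = 4.10 mm.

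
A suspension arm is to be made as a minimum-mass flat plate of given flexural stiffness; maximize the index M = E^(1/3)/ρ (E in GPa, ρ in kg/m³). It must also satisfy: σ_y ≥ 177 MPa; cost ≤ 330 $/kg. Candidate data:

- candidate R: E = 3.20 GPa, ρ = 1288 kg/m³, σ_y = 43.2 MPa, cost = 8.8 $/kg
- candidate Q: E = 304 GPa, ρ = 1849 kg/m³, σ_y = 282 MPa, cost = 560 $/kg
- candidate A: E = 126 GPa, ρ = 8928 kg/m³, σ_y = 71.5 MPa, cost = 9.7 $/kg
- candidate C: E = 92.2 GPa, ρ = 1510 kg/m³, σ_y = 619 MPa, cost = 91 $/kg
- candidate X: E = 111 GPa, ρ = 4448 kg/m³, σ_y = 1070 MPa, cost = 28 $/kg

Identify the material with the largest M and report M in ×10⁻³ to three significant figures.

candidate C, M = 2.99×10⁻³

Screen on constraints: σ_y ≥ 177 MPa; cost ≤ 330 $/kg. Survivors: candidate C, candidate X.
Evaluate M for each candidate:
  candidate C: M = 2.99×10⁻³
  candidate X: M = 1.08×10⁻³
The maximum is for candidate C.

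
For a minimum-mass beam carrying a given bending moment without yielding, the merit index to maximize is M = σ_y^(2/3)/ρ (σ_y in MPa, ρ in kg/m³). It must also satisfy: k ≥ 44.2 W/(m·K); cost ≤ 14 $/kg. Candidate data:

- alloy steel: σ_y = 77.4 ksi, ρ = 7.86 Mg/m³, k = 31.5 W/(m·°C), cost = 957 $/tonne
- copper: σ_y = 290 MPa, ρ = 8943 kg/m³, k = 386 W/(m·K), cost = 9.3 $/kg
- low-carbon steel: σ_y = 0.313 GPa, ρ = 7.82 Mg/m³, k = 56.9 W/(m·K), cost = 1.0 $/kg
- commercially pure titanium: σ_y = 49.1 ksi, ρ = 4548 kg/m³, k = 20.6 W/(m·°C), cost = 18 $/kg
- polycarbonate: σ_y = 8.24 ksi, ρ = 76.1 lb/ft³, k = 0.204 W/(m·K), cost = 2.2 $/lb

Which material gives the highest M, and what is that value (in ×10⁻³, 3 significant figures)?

Screen on constraints: k ≥ 44.2 W/(m·K); cost ≤ 14 $/kg. Survivors: copper, low-carbon steel.
After converting to SI:
  copper: σ_y = 290.0 MPa, ρ = 8943 kg/m³
  low-carbon steel: σ_y = 313.0 MPa, ρ = 7820 kg/m³
  low-carbon steel: M = 5.90×10⁻³
  copper: M = 4.90×10⁻³
Highest index: low-carbon steel.

low-carbon steel, M = 5.90×10⁻³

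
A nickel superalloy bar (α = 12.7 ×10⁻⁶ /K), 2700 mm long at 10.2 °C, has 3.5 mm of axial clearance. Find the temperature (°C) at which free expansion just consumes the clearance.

α·L₀·ΔT = 3.5 mm ⇒ ΔT = 3.5 / (12.7×10⁻⁶ × 2700.0) = 102.1 K.
T = 10.2 + 102.1 = 112.3 °C.

112 °C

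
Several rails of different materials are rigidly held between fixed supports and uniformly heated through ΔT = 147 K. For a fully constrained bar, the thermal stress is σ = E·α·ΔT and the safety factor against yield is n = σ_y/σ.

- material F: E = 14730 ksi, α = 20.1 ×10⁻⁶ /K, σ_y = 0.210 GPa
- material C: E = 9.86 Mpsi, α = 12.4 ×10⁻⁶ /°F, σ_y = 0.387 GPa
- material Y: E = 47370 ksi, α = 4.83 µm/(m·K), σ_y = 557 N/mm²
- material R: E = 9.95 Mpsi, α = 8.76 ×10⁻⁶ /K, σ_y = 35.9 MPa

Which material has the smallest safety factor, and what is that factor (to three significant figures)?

material R, n = 0.406

In consistent units (E in GPa, α in ×10⁻⁶/K, σ_y in MPa):
  material F: E = 101.6, α = 20.1, σ_y = 210.0 → σ = 300 MPa, n = 0.700
  material C: E = 67.98, α = 22.3, σ_y = 387.0 → σ = 223 MPa, n = 1.74
  material Y: E = 326.6, α = 4.83, σ_y = 557.0 → σ = 232 MPa, n = 2.40
  material R: E = 68.60, α = 8.76, σ_y = 35.90 → σ = 88.3 MPa, n = 0.406
Smallest n: material R with n = 0.406.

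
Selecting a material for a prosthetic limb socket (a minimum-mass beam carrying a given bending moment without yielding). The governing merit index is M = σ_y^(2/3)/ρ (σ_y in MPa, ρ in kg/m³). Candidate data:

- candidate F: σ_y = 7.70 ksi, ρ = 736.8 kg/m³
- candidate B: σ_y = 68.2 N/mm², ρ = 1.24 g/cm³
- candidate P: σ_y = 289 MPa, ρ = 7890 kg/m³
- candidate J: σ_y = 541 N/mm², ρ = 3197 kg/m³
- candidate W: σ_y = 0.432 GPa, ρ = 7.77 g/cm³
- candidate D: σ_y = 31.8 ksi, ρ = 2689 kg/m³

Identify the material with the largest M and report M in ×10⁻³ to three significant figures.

After converting to SI:
  candidate F: σ_y = 53.09 MPa, ρ = 736.8 kg/m³
  candidate B: σ_y = 68.20 MPa, ρ = 1240 kg/m³
  candidate P: σ_y = 289.0 MPa, ρ = 7890 kg/m³
  candidate J: σ_y = 541.0 MPa, ρ = 3197 kg/m³
  candidate W: σ_y = 432.0 MPa, ρ = 7770 kg/m³
  candidate D: σ_y = 219.3 MPa, ρ = 2689 kg/m³
  candidate J: M = 20.8×10⁻³
  candidate F: M = 19.2×10⁻³
  candidate D: M = 13.5×10⁻³
  candidate B: M = 13.5×10⁻³
  candidate W: M = 7.35×10⁻³
  candidate P: M = 5.54×10⁻³
Candidate J ranks first.

candidate J, M = 20.8×10⁻³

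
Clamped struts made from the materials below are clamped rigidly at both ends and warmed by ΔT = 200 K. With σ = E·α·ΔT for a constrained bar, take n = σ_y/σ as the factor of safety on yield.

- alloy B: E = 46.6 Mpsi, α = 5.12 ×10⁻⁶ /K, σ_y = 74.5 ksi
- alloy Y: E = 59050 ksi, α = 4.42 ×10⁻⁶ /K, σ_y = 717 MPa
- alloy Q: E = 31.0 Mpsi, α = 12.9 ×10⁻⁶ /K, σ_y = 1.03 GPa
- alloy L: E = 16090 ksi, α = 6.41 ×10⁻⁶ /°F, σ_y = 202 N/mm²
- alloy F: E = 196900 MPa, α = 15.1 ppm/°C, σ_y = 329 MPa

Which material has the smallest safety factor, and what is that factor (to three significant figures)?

Per material, after unit conversion:
  alloy B: E = 321.3, α = 5.12, σ_y = 513.7 → σ = 329 MPa, n = 1.56
  alloy Y: E = 407.1, α = 4.42, σ_y = 717.0 → σ = 360 MPa, n = 1.99
  alloy Q: E = 213.7, α = 12.9, σ_y = 1030 → σ = 551 MPa, n = 1.87
  alloy L: E = 110.9, α = 11.5, σ_y = 202.0 → σ = 256 MPa, n = 0.789
  alloy F: E = 196.9, α = 15.1, σ_y = 329.0 → σ = 595 MPa, n = 0.553
Smallest n: alloy F with n = 0.553.

alloy F, n = 0.553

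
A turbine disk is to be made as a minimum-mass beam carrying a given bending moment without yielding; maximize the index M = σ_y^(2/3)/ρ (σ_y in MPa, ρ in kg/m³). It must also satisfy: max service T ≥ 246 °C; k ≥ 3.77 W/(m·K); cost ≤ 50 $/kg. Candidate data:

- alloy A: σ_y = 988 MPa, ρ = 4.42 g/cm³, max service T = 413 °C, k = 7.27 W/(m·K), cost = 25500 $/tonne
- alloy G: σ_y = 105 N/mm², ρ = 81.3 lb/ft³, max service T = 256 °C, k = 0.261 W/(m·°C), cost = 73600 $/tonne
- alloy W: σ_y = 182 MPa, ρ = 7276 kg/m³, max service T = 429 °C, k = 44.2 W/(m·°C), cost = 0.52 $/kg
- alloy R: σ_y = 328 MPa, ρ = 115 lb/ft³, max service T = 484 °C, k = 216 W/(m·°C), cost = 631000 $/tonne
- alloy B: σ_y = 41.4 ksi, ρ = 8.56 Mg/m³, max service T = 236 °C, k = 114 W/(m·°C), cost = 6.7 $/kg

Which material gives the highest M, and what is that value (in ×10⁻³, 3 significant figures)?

alloy A, M = 22.4×10⁻³

Screen on constraints: max service T ≥ 246 °C; k ≥ 3.77 W/(m·K); cost ≤ 50 $/kg. Survivors: alloy A, alloy W.
Normalizing units and computing the index:
  alloy A: σ_y = 988.0 MPa, ρ = 4420 kg/m³
  alloy W: σ_y = 182.0 MPa, ρ = 7276 kg/m³
  alloy A: M = 22.4×10⁻³
  alloy W: M = 4.41×10⁻³
Alloy A ranks first.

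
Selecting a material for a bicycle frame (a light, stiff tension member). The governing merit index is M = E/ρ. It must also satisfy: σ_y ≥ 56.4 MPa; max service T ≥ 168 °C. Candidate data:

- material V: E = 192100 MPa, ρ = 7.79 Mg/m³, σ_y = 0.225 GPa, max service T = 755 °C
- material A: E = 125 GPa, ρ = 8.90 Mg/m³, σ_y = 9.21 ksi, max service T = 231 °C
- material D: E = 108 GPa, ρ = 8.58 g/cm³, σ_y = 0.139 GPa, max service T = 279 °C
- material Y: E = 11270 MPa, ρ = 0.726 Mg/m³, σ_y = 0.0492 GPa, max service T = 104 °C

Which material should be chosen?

material V

Screen on constraints: σ_y ≥ 56.4 MPa; max service T ≥ 168 °C. Survivors: material V, material A, material D.
Normalizing units and computing the index:
  material V: E = 192.1 GPa, ρ = 7790 kg/m³
  material A: E = 125.0 GPa, ρ = 8900 kg/m³
  material D: E = 108.0 GPa, ρ = 8580 kg/m³
  material V: M = 24.7 MN·m/kg
  material A: M = 14.0 MN·m/kg
  material D: M = 12.6 MN·m/kg
Highest index: material V.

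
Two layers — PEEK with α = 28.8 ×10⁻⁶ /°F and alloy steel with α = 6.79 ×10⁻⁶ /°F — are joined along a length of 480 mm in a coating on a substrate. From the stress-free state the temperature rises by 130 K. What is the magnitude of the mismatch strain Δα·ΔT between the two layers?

PEEK: α = 28.8×10⁻⁶/°F × 9/5 = 51.8×10⁻⁶/K.
alloy steel: α = 6.79×10⁻⁶/°F × 9/5 = 12.2×10⁻⁶/K.
Δα = |51.8 − 12.2|×10⁻⁶/K = 39.6×10⁻⁶/K.
Mismatch strain = Δα·ΔT = 39.6×10⁻⁶ × 130.0 = 5.15×10⁻³.

5.15×10⁻³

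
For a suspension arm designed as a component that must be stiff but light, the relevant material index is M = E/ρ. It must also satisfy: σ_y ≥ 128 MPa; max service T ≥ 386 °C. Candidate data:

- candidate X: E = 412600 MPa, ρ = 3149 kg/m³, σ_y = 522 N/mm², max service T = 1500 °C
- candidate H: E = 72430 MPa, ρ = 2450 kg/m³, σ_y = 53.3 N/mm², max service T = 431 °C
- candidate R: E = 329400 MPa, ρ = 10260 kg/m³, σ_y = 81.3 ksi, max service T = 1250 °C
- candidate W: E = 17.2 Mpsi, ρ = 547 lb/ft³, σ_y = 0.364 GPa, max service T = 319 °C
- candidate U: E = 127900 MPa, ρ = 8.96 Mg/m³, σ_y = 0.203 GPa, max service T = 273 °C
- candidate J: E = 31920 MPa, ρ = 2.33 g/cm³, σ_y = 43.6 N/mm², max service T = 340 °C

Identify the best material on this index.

Screen on constraints: σ_y ≥ 128 MPa; max service T ≥ 386 °C. Survivors: candidate X, candidate R.
Convert each candidate to consistent units, then evaluate M:
  candidate X: E = 412.6 GPa, ρ = 3149 kg/m³
  candidate R: E = 329.4 GPa, ρ = 10260 kg/m³
  candidate X: M = 131 MN·m/kg
  candidate R: M = 32.1 MN·m/kg
Candidate X ranks first.

candidate X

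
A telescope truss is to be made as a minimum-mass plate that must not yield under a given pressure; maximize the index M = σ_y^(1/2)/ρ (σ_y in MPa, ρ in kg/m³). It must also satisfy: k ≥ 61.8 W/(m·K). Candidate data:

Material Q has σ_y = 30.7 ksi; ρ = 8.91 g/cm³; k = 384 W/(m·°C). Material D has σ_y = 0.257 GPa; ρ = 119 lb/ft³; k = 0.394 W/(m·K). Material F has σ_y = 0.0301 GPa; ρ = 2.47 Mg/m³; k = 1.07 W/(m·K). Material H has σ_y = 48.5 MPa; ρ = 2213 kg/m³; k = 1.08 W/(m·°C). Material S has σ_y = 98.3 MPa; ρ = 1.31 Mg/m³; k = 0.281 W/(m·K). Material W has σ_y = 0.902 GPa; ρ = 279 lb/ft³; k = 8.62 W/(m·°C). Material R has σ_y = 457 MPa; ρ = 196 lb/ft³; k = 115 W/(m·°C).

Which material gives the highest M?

Screen on constraints: k ≥ 61.8 W/(m·K). Survivors: material Q, material R.
After converting to SI:
  material Q: σ_y = 211.7 MPa, ρ = 8910 kg/m³
  material R: σ_y = 457.0 MPa, ρ = 3140 kg/m³
  material R: M = 6.81×10⁻³
  material Q: M = 1.63×10⁻³
Material R ranks first.

material R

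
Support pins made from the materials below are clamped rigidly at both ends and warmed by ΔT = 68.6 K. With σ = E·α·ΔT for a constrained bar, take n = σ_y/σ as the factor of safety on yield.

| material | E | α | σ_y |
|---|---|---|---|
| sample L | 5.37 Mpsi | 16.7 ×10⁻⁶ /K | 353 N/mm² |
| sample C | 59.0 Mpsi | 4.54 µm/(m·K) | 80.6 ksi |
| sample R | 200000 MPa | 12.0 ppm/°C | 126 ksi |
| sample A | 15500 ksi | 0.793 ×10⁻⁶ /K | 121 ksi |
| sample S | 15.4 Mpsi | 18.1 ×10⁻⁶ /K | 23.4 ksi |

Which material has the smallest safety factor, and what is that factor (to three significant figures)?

Converting E to GPa, α to ×10⁻⁶/K, σ_y to MPa, then σ and n for each:
  sample L: E = 37.02, α = 16.7, σ_y = 353.0 → σ = 42.4 MPa, n = 8.32
  sample C: E = 406.8, α = 4.54, σ_y = 555.7 → σ = 127 MPa, n = 4.39
  sample R: E = 200.0, α = 12.0, σ_y = 868.7 → σ = 165 MPa, n = 5.28
  sample A: E = 106.9, α = 0.793, σ_y = 834.3 → σ = 5.81 MPa, n = 144
  sample S: E = 106.2, α = 18.1, σ_y = 161.3 → σ = 132 MPa, n = 1.22
Sample S has the lowest safety factor, n = 1.22.

sample S, n = 1.22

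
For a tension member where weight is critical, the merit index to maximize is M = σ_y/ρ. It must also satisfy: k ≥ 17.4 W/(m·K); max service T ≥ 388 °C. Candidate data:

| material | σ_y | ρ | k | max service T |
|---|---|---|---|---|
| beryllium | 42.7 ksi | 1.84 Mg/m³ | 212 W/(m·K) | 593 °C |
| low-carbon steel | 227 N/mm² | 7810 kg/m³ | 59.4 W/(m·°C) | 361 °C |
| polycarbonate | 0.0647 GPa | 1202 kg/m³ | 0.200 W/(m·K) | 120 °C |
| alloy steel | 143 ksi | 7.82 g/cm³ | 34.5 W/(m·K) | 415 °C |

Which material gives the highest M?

Screen on constraints: k ≥ 17.4 W/(m·K); max service T ≥ 388 °C. Survivors: beryllium, alloy steel.
In SI units:
  beryllium: σ_y = 294.4 MPa, ρ = 1840 kg/m³
  alloy steel: σ_y = 986.0 MPa, ρ = 7820 kg/m³
  beryllium: M = 160 kN·m/kg
  alloy steel: M = 126 kN·m/kg
Beryllium has the largest M.

beryllium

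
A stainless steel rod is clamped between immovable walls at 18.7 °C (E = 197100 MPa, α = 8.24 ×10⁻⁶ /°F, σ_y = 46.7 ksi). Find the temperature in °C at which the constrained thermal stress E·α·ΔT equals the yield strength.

129 °C

E = 197100 MPa = 197.1 GPa.
α = 8.24×10⁻⁶/°F × 9/5 = 14.8×10⁻⁶/K.
σ_y = 46.7 ksi = 322.0 MPa.
E·α·ΔT = 322.0 MPa ⇒ ΔT = 322.0 / (197.1×10³ × 14.8×10⁻⁶) = 110.1 K.
T = 18.7 + 110.1 = 128.8 °C.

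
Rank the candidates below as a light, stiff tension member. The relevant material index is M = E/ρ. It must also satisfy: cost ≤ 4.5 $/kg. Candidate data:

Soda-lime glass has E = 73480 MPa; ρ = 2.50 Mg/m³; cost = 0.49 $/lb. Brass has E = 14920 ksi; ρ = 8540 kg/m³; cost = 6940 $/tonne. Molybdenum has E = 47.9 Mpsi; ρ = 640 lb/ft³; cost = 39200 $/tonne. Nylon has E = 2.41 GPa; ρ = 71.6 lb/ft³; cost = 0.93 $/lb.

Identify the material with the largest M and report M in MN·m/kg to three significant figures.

soda-lime glass, M = 29.4 MN·m/kg

Screen on constraints: cost ≤ 4.5 $/kg. Survivors: soda-lime glass, nylon.
After converting to SI:
  soda-lime glass: E = 73.48 GPa, ρ = 2500 kg/m³
  nylon: E = 2.410 GPa, ρ = 1147 kg/m³
  soda-lime glass: M = 29.4 MN·m/kg
  nylon: M = 2.10 MN·m/kg
Soda-lime glass ranks first.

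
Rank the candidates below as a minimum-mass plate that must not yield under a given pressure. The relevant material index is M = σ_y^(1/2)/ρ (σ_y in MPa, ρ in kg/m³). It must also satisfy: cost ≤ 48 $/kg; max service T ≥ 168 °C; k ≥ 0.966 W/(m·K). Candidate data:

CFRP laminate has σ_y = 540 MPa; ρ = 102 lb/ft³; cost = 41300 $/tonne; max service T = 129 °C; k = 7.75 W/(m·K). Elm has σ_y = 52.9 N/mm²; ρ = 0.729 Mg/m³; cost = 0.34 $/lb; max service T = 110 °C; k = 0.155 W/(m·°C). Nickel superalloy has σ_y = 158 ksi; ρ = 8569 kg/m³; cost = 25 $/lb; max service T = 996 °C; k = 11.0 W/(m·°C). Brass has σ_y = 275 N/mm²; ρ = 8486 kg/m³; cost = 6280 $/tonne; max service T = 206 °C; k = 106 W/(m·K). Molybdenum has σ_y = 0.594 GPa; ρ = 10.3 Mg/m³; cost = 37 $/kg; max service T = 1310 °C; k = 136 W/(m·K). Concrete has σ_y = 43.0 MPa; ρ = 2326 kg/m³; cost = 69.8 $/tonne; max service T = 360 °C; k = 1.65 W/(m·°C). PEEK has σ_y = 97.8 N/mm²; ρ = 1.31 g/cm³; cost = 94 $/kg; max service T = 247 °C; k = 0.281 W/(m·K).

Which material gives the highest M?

concrete

Screen on constraints: cost ≤ 48 $/kg; max service T ≥ 168 °C; k ≥ 0.966 W/(m·K). Survivors: brass, molybdenum, concrete.
Normalizing units and computing the index:
  brass: σ_y = 275.0 MPa, ρ = 8486 kg/m³
  molybdenum: σ_y = 594.0 MPa, ρ = 10300 kg/m³
  concrete: σ_y = 43.00 MPa, ρ = 2326 kg/m³
  concrete: M = 2.82×10⁻³
  molybdenum: M = 2.37×10⁻³
  brass: M = 1.95×10⁻³
Concrete has the largest M.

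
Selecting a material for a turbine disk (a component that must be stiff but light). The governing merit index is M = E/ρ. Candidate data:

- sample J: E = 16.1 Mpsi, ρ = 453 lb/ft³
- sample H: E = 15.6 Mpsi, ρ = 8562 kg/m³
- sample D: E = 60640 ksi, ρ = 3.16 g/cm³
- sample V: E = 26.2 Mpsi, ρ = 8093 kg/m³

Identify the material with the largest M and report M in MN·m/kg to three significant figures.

Convert each candidate to consistent units, then evaluate M:
  sample J: E = 111.0 GPa, ρ = 7256 kg/m³
  sample H: E = 107.6 GPa, ρ = 8562 kg/m³
  sample D: E = 418.1 GPa, ρ = 3160 kg/m³
  sample V: E = 180.6 GPa, ρ = 8093 kg/m³
  sample D: M = 132 MN·m/kg
  sample V: M = 22.3 MN·m/kg
  sample J: M = 15.3 MN·m/kg
  sample H: M = 12.6 MN·m/kg
Sample D ranks first.

sample D, M = 132 MN·m/kg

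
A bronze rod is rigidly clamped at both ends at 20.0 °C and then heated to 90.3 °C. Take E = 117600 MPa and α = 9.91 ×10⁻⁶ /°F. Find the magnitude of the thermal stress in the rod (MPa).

E = 117600 MPa = 117.6 GPa.
α = 9.91×10⁻⁶/°F × 9/5 = 17.8×10⁻⁶/K.
ΔT = 70.30 K. Constrained thermal stress σ = E·α·ΔT = 117.6×10³ MPa × 17.8×10⁻⁶ × 70.30 = 147 MPa (compressive).

147 MPa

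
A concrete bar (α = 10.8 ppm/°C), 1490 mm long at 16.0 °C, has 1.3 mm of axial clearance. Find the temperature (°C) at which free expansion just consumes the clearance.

α·L₀·ΔT = 1.3 mm ⇒ ΔT = 1.3 / (10.8×10⁻⁶ × 1490.0) = 80.79 K.
T = 16.0 + 80.79 = 96.79 °C.

96.8 °C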